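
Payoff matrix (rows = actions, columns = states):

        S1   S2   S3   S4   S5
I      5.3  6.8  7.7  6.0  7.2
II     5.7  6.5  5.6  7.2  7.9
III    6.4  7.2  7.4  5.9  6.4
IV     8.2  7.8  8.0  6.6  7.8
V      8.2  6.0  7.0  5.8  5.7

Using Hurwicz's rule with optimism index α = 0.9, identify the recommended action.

IV

I: 0.9·7.7 + 0.1·5.3 = 7.46
II: 0.9·7.9 + 0.1·5.6 = 7.67
III: 0.9·7.4 + 0.1·5.9 = 7.25
IV: 0.9·8.2 + 0.1·6.6 = 8.04
V: 0.9·8.2 + 0.1·5.7 = 7.95
Highest Hurwicz score = 8.04 → IV.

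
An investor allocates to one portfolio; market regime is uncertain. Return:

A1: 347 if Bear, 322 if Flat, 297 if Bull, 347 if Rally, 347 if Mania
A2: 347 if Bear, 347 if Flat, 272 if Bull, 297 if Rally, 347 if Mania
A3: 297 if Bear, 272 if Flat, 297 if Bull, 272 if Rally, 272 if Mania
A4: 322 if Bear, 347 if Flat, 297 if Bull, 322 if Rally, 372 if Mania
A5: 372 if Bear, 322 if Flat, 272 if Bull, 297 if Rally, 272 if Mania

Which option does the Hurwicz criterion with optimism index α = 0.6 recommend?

A1: 0.6·347 + 0.4·297 = 327
A2: 0.6·347 + 0.4·272 = 317
A3: 0.6·297 + 0.4·272 = 287
A4: 0.6·372 + 0.4·297 = 342
A5: 0.6·372 + 0.4·272 = 332
Highest Hurwicz score = 342 → A4.

A4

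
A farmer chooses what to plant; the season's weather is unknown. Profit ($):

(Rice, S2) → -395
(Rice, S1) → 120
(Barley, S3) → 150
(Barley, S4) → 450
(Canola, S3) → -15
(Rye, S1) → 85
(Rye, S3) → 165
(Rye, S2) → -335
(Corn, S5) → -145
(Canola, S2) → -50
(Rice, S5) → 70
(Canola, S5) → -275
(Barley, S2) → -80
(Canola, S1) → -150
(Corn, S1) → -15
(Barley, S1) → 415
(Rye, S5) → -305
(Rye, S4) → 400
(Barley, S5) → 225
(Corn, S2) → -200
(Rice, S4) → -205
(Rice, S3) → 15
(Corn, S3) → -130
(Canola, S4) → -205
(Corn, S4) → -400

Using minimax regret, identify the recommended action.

Column bests: S1=415, S2=-50, S3=165, S4=450, S5=225.
Rye regrets: 330, 285, 0, 50, 530 → max 530
Rice regrets: 295, 345, 150, 655, 155 → max 655
Barley regrets: 0, 30, 15, 0, 0 → max 30
Corn regrets: 430, 150, 295, 850, 370 → max 850
Canola regrets: 565, 0, 180, 655, 500 → max 655
Smallest max regret = 30 → Barley.

Barley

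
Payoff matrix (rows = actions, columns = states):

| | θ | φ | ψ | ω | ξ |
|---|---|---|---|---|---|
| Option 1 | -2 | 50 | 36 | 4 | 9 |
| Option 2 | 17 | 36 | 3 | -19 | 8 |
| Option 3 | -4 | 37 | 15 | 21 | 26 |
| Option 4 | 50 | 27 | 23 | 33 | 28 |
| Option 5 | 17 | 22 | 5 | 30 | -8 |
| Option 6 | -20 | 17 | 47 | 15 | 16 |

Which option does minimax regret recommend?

Column bests: θ=50, φ=50, ψ=47, ω=33, ξ=28.
Option 1 regrets: 52, 0, 11, 29, 19 → max 52
Option 2 regrets: 33, 14, 44, 52, 20 → max 52
Option 3 regrets: 54, 13, 32, 12, 2 → max 54
Option 4 regrets: 0, 23, 24, 0, 0 → max 24
Option 5 regrets: 33, 28, 42, 3, 36 → max 42
Option 6 regrets: 70, 33, 0, 18, 12 → max 70
Smallest max regret = 24 → Option 4.

Option 4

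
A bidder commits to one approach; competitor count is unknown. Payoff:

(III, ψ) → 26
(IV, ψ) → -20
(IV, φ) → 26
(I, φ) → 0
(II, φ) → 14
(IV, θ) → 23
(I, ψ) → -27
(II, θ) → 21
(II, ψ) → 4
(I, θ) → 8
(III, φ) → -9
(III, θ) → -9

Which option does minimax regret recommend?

Column bests: θ=23, φ=26, ψ=26.
I regrets: 15, 26, 53 → max 53
II regrets: 2, 12, 22 → max 22
III regrets: 32, 35, 0 → max 35
IV regrets: 0, 0, 46 → max 46
Smallest max regret = 22 → II.

II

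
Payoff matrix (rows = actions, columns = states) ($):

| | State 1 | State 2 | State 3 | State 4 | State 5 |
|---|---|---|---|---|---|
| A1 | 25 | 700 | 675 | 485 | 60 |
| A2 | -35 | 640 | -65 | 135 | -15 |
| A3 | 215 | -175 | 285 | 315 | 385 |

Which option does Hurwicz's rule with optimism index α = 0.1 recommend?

A1

A1: 0.1·700 + 0.9·25 = 92.5
A2: 0.1·640 + 0.9·(-65) = 5.5
A3: 0.1·385 + 0.9·(-175) = -119
Highest Hurwicz score = 92.5 → A1.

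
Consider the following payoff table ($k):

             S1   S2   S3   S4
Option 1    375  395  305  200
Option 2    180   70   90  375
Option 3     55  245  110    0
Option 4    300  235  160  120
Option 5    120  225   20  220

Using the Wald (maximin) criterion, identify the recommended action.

Row minima: Option 1=200, Option 2=70, Option 3=0, Option 4=120, Option 5=20
Best worst-case = 200 → Option 1.

Option 1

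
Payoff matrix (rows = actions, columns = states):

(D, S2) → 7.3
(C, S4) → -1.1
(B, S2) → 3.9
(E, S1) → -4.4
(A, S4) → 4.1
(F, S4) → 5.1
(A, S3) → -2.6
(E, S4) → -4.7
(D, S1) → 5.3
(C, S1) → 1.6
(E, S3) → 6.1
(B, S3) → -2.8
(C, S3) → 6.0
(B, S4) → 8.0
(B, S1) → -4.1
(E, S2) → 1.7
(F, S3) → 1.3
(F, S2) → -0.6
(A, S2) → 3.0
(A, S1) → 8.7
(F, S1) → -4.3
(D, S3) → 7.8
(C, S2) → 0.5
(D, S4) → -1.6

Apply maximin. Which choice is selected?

Row minima: A=-2.6, B=-4.1, C=-1.1, D=-1.6, E=-4.7, F=-4.3
Best worst-case = -1.1 → C.

C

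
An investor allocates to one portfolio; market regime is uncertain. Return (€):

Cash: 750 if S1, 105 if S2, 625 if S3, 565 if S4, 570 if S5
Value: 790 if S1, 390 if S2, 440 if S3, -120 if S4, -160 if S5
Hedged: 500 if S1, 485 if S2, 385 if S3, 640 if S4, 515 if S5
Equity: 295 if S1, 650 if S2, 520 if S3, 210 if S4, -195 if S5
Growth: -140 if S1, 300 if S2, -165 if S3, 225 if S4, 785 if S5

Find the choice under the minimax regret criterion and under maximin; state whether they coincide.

minimax regret → Hedged; maximin → Hedged (agree)

Column bests: S1=790, S2=650, S3=625, S4=640, S5=785.
Cash regrets: 40, 545, 0, 75, 215 → max 545
Value regrets: 0, 260, 185, 760, 945 → max 945
Hedged regrets: 290, 165, 240, 0, 270 → max 290
Equity regrets: 495, 0, 105, 430, 980 → max 980
Growth regrets: 930, 350, 790, 415, 0 → max 930
Smallest max regret = 290 → Hedged.
Row minima: Cash=105, Value=-160, Hedged=385, Equity=-195, Growth=-165
Best worst-case = 385 → Hedged.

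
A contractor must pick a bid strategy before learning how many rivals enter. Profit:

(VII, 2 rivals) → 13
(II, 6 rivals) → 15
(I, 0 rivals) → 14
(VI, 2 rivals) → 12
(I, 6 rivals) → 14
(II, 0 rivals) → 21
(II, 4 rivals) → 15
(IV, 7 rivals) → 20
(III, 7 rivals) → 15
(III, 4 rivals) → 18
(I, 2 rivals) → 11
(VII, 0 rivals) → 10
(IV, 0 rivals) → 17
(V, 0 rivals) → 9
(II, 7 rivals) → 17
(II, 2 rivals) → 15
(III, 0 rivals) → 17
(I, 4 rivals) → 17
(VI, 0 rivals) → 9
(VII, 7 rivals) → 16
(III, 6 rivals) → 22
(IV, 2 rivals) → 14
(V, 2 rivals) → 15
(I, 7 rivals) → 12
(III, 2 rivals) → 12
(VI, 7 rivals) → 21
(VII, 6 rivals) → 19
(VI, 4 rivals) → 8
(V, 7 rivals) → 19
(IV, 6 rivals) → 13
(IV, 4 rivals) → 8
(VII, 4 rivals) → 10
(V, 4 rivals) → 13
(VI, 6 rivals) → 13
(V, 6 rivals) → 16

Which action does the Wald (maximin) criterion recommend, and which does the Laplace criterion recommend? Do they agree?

Row minima: I=11, II=15, III=12, IV=8, V=9, VI=8, VII=10
Best worst-case = 15 → II.
Row averages: I=13.6, II=16.6, III=16.8, IV=14.4, V=14.4, VI=12.6, VII=13.6
Highest average = 16.8 → III.

maximin → II; laplace → III (disagree)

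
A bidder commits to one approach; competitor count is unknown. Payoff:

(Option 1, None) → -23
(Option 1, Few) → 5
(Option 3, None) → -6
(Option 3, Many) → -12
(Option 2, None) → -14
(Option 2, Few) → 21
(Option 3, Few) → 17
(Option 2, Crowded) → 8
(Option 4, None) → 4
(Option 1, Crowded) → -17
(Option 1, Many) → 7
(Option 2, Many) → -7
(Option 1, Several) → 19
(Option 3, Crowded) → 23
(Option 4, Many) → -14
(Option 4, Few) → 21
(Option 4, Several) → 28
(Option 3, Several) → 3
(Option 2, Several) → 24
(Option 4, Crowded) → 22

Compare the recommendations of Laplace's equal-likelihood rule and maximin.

Row averages: Option 1=-1.8, Option 2=6.4, Option 3=5, Option 4=12.2
Highest average = 12.2 → Option 4.
Row minima: Option 1=-23, Option 2=-14, Option 3=-12, Option 4=-14
Best worst-case = -12 → Option 3.

laplace → Option 4; maximin → Option 3 (disagree)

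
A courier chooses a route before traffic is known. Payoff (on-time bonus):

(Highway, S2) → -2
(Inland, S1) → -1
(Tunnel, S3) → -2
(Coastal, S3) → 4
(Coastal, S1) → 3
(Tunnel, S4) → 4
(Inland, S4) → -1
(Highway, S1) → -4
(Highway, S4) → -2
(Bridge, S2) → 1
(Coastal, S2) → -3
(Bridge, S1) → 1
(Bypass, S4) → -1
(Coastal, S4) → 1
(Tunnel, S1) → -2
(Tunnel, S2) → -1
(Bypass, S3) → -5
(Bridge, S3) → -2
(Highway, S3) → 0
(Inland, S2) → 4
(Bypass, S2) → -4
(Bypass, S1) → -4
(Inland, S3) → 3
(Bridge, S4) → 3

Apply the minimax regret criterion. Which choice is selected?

Column bests: S1=3, S2=4, S3=4, S4=4.
Highway regrets: 7, 6, 4, 6 → max 7
Coastal regrets: 0, 7, 0, 3 → max 7
Tunnel regrets: 5, 5, 6, 0 → max 6
Bridge regrets: 2, 3, 6, 1 → max 6
Bypass regrets: 7, 8, 9, 5 → max 9
Inland regrets: 4, 0, 1, 5 → max 5
Smallest max regret = 5 → Inland.

Inland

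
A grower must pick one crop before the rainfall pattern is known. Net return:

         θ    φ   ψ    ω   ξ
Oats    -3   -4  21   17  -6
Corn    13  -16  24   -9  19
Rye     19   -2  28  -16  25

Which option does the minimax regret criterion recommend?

Corn

Column bests: θ=19, φ=-2, ψ=28, ω=17, ξ=25.
Oats regrets: 22, 2, 7, 0, 31 → max 31
Corn regrets: 6, 14, 4, 26, 6 → max 26
Rye regrets: 0, 0, 0, 33, 0 → max 33
Smallest max regret = 26 → Corn.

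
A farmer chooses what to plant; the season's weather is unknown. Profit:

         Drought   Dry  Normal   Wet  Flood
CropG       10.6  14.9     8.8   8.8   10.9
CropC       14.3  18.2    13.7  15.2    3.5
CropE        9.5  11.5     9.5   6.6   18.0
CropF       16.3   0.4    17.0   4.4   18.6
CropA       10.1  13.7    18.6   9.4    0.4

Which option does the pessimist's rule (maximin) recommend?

CropG

Row minima: CropG=8.8, CropC=3.5, CropE=6.6, CropF=0.4, CropA=0.4
Best worst-case = 8.8 → CropG.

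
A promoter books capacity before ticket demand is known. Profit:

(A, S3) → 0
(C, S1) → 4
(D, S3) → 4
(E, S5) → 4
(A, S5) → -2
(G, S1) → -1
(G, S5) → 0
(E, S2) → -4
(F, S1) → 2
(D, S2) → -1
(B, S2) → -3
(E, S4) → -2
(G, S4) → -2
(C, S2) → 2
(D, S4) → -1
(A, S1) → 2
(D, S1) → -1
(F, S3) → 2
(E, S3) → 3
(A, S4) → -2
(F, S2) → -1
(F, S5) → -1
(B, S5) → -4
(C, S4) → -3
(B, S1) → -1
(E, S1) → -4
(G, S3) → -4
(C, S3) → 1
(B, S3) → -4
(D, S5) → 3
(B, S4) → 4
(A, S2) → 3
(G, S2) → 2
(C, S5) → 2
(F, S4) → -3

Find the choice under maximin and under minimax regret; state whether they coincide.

maximin → D; minimax regret → D (agree)

Row minima: A=-2, B=-4, C=-3, D=-1, E=-4, F=-3, G=-4
Best worst-case = -1 → D.
Column bests: S1=4, S2=3, S3=4, S4=4, S5=4.
A regrets: 2, 0, 4, 6, 6 → max 6
B regrets: 5, 6, 8, 0, 8 → max 8
C regrets: 0, 1, 3, 7, 2 → max 7
D regrets: 5, 4, 0, 5, 1 → max 5
E regrets: 8, 7, 1, 6, 0 → max 8
F regrets: 2, 4, 2, 7, 5 → max 7
G regrets: 5, 1, 8, 6, 4 → max 8
Smallest max regret = 5 → D.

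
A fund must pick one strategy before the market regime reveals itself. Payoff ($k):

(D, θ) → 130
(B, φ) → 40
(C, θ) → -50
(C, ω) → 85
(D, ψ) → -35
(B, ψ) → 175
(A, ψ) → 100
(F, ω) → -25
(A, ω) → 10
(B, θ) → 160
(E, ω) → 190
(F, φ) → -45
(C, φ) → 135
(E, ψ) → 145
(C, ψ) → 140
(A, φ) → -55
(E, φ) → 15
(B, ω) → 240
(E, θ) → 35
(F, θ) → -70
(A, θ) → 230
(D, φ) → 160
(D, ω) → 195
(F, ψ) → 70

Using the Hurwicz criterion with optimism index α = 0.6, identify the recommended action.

A: 0.6·230 + 0.4·(-55) = 116
B: 0.6·240 + 0.4·40 = 160
C: 0.6·140 + 0.4·(-50) = 64
D: 0.6·195 + 0.4·(-35) = 103
E: 0.6·190 + 0.4·15 = 120
F: 0.6·70 + 0.4·(-70) = 14
Highest Hurwicz score = 160 → B.

B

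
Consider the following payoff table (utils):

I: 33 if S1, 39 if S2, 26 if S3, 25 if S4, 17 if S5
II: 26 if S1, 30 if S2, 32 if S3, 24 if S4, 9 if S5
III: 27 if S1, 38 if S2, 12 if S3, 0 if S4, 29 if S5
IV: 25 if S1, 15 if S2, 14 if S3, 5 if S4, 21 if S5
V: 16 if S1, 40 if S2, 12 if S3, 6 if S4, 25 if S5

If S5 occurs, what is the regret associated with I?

Best payoff under S5 is 29.
Regret = 29 − 17 = 12.

12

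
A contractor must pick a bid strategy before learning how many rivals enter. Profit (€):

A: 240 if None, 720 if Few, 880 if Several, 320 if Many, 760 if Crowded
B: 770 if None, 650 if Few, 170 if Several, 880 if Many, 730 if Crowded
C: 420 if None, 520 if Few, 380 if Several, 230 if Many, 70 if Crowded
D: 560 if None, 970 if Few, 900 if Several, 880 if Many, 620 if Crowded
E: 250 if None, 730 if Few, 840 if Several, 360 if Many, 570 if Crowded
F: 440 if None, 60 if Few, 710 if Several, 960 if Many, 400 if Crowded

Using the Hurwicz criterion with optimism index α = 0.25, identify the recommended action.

A: 0.25·880 + 0.75·240 = 400
B: 0.25·880 + 0.75·170 = 347.5
C: 0.25·520 + 0.75·70 = 182.5
D: 0.25·970 + 0.75·560 = 662.5
E: 0.25·840 + 0.75·250 = 397.5
F: 0.25·960 + 0.75·60 = 285
Highest Hurwicz score = 662.5 → D.

D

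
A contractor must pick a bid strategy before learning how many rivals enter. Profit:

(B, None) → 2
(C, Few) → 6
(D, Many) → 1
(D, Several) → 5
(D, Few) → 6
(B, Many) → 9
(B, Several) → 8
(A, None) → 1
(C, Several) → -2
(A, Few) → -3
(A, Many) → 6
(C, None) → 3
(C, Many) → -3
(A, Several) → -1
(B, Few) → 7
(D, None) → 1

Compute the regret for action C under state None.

Best payoff under None is 3.
Regret = 3 − 3 = 0.

0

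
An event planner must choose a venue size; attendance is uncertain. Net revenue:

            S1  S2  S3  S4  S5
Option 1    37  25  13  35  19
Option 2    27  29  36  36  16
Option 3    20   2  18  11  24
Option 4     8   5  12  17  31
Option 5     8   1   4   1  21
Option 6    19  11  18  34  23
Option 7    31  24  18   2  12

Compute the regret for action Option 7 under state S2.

5

Best payoff under S2 is 29.
Regret = 29 − 24 = 5.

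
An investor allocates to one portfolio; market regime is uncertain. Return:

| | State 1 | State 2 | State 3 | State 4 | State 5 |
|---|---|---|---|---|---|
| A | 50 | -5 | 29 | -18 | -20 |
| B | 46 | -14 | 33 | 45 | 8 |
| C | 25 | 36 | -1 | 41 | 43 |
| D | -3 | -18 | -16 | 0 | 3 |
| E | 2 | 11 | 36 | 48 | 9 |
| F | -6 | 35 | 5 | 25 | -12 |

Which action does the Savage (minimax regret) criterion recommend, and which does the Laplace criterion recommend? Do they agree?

minimax regret → C; laplace → C (agree)

Column bests: State 1=50, State 2=36, State 3=36, State 4=48, State 5=43.
A regrets: 0, 41, 7, 66, 63 → max 66
B regrets: 4, 50, 3, 3, 35 → max 50
C regrets: 25, 0, 37, 7, 0 → max 37
D regrets: 53, 54, 52, 48, 40 → max 54
E regrets: 48, 25, 0, 0, 34 → max 48
F regrets: 56, 1, 31, 23, 55 → max 56
Smallest max regret = 37 → C.
Row averages: A=7.2, B=23.6, C=28.8, D=-6.8, E=21.2, F=9.4
Highest average = 28.8 → C.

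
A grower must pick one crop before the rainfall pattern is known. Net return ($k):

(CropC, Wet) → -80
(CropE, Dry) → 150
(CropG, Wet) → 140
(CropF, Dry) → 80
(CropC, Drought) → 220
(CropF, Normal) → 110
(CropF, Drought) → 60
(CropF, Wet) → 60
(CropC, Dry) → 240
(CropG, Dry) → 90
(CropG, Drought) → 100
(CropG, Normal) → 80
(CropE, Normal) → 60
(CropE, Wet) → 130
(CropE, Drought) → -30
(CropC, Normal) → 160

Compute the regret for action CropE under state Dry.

90

Best payoff under Dry is 240.
Regret = 240 − 150 = 90.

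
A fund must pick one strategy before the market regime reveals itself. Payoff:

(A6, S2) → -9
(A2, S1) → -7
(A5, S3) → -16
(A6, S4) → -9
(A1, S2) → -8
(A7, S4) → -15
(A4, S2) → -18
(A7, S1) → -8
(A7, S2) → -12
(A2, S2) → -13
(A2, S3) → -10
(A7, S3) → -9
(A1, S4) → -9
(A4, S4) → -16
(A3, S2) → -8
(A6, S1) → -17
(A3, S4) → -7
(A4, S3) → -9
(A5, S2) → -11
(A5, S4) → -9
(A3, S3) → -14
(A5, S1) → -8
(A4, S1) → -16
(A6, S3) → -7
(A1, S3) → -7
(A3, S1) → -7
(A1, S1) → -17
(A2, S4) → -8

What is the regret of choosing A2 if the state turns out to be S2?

Best payoff under S2 is -8.
Regret = -8 − (-13) = 5.

5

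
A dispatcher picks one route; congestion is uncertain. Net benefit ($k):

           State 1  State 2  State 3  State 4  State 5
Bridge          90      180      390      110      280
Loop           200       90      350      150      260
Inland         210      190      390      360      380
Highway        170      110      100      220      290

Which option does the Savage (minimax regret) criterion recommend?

Column bests: State 1=210, State 2=190, State 3=390, State 4=360, State 5=380.
Bridge regrets: 120, 10, 0, 250, 100 → max 250
Loop regrets: 10, 100, 40, 210, 120 → max 210
Inland regrets: 0, 0, 0, 0, 0 → max 0
Highway regrets: 40, 80, 290, 140, 90 → max 290
Smallest max regret = 0 → Inland.

Inland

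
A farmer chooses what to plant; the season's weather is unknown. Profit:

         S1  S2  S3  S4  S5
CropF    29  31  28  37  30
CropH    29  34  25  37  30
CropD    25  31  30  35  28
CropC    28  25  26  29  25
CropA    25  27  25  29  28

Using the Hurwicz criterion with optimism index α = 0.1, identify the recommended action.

CropF: 0.1·37 + 0.9·28 = 28.9
CropH: 0.1·37 + 0.9·25 = 26.2
CropD: 0.1·35 + 0.9·25 = 26
CropC: 0.1·29 + 0.9·25 = 25.4
CropA: 0.1·29 + 0.9·25 = 25.4
Highest Hurwicz score = 28.9 → CropF.

CropF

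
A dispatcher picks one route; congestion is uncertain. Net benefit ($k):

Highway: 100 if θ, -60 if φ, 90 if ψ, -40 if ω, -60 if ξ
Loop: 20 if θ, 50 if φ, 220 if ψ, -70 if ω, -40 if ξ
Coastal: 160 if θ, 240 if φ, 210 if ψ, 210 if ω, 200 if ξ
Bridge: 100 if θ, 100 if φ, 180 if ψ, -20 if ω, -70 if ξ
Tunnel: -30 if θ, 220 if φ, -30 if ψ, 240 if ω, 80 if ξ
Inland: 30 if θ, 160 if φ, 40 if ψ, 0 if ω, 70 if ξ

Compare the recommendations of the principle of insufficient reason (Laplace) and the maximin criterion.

Row averages: Highway=6, Loop=36, Coastal=204, Bridge=58, Tunnel=96, Inland=60
Highest average = 204 → Coastal.
Row minima: Highway=-60, Loop=-70, Coastal=160, Bridge=-70, Tunnel=-30, Inland=0
Best worst-case = 160 → Coastal.

laplace → Coastal; maximin → Coastal (agree)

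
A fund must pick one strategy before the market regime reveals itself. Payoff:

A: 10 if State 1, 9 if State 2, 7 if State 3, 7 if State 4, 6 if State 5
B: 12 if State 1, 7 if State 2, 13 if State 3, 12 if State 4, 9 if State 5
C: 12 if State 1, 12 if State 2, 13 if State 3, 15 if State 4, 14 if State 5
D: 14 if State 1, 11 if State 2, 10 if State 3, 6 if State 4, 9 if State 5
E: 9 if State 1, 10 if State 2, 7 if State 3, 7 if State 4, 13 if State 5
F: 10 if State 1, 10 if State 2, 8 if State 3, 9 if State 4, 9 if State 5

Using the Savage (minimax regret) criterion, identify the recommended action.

C

Column bests: State 1=14, State 2=12, State 3=13, State 4=15, State 5=14.
A regrets: 4, 3, 6, 8, 8 → max 8
B regrets: 2, 5, 0, 3, 5 → max 5
C regrets: 2, 0, 0, 0, 0 → max 2
D regrets: 0, 1, 3, 9, 5 → max 9
E regrets: 5, 2, 6, 8, 1 → max 8
F regrets: 4, 2, 5, 6, 5 → max 6
Smallest max regret = 2 → C.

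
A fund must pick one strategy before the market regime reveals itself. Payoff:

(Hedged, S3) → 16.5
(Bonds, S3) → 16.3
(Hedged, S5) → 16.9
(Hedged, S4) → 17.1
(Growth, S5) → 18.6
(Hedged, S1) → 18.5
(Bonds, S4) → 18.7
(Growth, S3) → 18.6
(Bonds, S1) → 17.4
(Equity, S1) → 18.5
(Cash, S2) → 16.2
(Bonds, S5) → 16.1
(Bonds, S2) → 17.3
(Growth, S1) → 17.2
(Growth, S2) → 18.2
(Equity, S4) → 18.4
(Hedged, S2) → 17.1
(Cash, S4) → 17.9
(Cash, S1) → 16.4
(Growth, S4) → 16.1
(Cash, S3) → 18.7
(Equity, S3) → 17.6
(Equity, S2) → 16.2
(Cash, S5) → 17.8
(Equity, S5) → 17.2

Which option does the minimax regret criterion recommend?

Equity

Column bests: S1=18.5, S2=18.2, S3=18.7, S4=18.7, S5=18.6.
Cash regrets: 2.1, 2.0, 0.0, 0.8, 0.8 → max 2.1
Bonds regrets: 1.1, 0.9, 2.4, 0.0, 2.5 → max 2.5
Growth regrets: 1.3, 0.0, 0.1, 2.6, 0.0 → max 2.6
Equity regrets: 0.0, 2.0, 1.1, 0.3, 1.4 → max 2.0
Hedged regrets: 0.0, 1.1, 2.2, 1.6, 1.7 → max 2.2
Smallest max regret = 2.0 → Equity.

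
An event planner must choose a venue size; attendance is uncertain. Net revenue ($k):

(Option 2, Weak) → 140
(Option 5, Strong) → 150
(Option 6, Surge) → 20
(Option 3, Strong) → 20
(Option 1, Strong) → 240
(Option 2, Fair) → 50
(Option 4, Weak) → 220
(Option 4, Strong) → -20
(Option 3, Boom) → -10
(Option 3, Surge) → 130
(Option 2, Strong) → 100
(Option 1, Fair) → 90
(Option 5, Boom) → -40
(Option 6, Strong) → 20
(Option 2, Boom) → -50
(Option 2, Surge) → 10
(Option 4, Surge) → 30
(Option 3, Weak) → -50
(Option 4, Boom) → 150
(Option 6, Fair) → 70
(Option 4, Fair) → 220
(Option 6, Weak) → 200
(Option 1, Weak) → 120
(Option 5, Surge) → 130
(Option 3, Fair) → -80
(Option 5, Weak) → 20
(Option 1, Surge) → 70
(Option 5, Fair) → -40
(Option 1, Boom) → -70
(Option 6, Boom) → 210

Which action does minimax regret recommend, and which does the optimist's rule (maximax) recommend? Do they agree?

Column bests: Weak=220, Fair=220, Strong=240, Boom=210, Surge=130.
Option 1 regrets: 100, 130, 0, 280, 60 → max 280
Option 2 regrets: 80, 170, 140, 260, 120 → max 260
Option 3 regrets: 270, 300, 220, 220, 0 → max 300
Option 4 regrets: 0, 0, 260, 60, 100 → max 260
Option 5 regrets: 200, 260, 90, 250, 0 → max 260
Option 6 regrets: 20, 150, 220, 0, 110 → max 220
Smallest max regret = 220 → Option 6.
Row maxima: Option 1=240, Option 2=140, Option 3=130, Option 4=220, Option 5=150, Option 6=210
Best best-case = 240 → Option 1.

minimax regret → Option 6; maximax → Option 1 (disagree)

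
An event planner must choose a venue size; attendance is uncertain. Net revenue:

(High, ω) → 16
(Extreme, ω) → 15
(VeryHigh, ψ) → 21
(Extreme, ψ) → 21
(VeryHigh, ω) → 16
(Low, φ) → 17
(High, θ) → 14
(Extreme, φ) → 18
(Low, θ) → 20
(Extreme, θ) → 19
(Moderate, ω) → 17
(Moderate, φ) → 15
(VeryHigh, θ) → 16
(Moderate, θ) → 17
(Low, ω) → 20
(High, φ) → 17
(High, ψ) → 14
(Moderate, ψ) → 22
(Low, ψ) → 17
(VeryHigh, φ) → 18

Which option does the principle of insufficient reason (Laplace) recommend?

Row averages: Low=18.5, Moderate=17.75, High=15.25, VeryHigh=17.75, Extreme=18.25
Highest average = 18.5 → Low.

Low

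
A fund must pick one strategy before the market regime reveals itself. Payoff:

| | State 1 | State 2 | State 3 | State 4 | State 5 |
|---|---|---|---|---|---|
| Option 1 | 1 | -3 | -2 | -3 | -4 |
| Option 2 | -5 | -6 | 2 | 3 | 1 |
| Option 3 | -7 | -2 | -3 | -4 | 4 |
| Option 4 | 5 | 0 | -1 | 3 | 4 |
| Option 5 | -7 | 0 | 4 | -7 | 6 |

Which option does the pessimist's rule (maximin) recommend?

Row minima: Option 1=-4, Option 2=-6, Option 3=-7, Option 4=-1, Option 5=-7
Best worst-case = -1 → Option 4.

Option 4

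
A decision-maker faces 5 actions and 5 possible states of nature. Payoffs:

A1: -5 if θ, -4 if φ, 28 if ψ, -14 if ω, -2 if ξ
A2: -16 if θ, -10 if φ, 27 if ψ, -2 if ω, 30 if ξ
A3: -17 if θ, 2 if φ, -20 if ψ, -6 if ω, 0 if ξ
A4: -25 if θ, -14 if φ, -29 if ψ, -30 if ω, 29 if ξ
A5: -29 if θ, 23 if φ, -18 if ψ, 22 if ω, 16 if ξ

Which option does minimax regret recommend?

Column bests: θ=-5, φ=23, ψ=28, ω=22, ξ=30.
A1 regrets: 0, 27, 0, 36, 32 → max 36
A2 regrets: 11, 33, 1, 24, 0 → max 33
A3 regrets: 12, 21, 48, 28, 30 → max 48
A4 regrets: 20, 37, 57, 52, 1 → max 57
A5 regrets: 24, 0, 46, 0, 14 → max 46
Smallest max regret = 33 → A2.

A2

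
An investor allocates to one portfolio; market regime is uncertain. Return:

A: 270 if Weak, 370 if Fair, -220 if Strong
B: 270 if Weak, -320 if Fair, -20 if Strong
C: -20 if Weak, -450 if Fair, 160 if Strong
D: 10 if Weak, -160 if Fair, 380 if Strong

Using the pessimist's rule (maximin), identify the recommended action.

D

Row minima: A=-220, B=-320, C=-450, D=-160
Best worst-case = -160 → D.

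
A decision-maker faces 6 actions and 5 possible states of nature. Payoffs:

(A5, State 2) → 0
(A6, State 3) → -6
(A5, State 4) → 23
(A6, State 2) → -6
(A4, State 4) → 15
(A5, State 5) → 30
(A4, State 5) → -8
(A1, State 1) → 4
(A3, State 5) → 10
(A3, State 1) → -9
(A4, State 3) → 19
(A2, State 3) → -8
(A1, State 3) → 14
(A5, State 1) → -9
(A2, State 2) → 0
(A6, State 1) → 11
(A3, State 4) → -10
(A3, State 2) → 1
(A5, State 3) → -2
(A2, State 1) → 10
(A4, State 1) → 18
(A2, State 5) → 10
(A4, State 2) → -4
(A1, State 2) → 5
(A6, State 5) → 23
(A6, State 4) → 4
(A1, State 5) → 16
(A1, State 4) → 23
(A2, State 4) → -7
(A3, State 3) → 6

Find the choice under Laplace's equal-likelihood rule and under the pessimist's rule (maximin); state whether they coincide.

laplace → A1; maximin → A1 (agree)

Row averages: A1=12.4, A2=1, A3=-0.4, A4=8, A5=8.4, A6=5.2
Highest average = 12.4 → A1.
Row minima: A1=4, A2=-8, A3=-10, A4=-8, A5=-9, A6=-6
Best worst-case = 4 → A1.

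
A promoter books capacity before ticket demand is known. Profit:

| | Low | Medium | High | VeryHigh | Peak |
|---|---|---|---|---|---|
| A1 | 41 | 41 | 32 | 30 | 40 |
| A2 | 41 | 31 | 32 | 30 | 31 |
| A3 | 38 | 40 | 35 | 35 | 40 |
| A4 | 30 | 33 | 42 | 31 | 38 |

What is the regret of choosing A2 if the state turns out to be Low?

0

Best payoff under Low is 41.
Regret = 41 − 41 = 0.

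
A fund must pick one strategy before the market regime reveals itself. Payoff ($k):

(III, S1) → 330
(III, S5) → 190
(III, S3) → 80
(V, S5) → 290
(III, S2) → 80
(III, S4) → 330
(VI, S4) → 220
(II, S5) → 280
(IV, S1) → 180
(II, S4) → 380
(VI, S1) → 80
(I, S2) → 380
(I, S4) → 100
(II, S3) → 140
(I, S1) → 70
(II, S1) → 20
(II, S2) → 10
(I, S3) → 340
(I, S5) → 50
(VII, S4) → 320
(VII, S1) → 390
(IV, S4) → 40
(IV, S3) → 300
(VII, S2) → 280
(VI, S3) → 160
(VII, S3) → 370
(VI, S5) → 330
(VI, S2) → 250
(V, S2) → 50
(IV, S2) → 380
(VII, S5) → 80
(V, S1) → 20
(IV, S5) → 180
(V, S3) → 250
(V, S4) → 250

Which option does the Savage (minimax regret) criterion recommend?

VII

Column bests: S1=390, S2=380, S3=370, S4=380, S5=330.
I regrets: 320, 0, 30, 280, 280 → max 320
II regrets: 370, 370, 230, 0, 50 → max 370
III regrets: 60, 300, 290, 50, 140 → max 300
IV regrets: 210, 0, 70, 340, 150 → max 340
V regrets: 370, 330, 120, 130, 40 → max 370
VI regrets: 310, 130, 210, 160, 0 → max 310
VII regrets: 0, 100, 0, 60, 250 → max 250
Smallest max regret = 250 → VII.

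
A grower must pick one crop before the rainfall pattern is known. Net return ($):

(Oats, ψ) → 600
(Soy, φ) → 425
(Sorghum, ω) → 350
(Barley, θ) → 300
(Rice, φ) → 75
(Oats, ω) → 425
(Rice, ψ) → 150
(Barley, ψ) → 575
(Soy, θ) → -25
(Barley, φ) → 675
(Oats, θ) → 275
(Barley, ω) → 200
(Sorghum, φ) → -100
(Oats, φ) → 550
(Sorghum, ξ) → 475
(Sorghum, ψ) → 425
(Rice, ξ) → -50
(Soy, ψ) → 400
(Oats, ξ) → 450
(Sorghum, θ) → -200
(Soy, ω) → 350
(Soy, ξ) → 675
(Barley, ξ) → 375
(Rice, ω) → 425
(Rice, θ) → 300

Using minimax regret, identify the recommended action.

Oats

Column bests: θ=300, φ=675, ψ=600, ω=425, ξ=675.
Sorghum regrets: 500, 775, 175, 75, 200 → max 775
Barley regrets: 0, 0, 25, 225, 300 → max 300
Rice regrets: 0, 600, 450, 0, 725 → max 725
Soy regrets: 325, 250, 200, 75, 0 → max 325
Oats regrets: 25, 125, 0, 0, 225 → max 225
Smallest max regret = 225 → Oats.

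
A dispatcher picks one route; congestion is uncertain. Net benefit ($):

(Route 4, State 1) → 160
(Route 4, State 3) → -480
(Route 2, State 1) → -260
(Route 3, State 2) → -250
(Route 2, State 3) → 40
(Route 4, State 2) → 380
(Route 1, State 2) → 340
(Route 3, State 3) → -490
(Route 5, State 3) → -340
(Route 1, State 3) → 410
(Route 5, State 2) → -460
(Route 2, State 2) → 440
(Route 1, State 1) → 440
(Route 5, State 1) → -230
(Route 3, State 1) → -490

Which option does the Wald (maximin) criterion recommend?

Row minima: Route 1=340, Route 2=-260, Route 3=-490, Route 4=-480, Route 5=-460
Best worst-case = 340 → Route 1.

Route 1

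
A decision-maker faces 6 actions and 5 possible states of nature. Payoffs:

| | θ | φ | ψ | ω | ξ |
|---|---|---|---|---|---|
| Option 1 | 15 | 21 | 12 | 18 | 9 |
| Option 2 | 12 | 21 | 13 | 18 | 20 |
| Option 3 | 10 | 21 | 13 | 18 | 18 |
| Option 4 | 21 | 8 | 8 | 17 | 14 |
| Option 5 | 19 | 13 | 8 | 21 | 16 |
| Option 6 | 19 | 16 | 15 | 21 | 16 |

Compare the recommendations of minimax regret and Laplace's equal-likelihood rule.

minimax regret → Option 6; laplace → Option 6 (agree)

Column bests: θ=21, φ=21, ψ=15, ω=21, ξ=20.
Option 1 regrets: 6, 0, 3, 3, 11 → max 11
Option 2 regrets: 9, 0, 2, 3, 0 → max 9
Option 3 regrets: 11, 0, 2, 3, 2 → max 11
Option 4 regrets: 0, 13, 7, 4, 6 → max 13
Option 5 regrets: 2, 8, 7, 0, 4 → max 8
Option 6 regrets: 2, 5, 0, 0, 4 → max 5
Smallest max regret = 5 → Option 6.
Row averages: Option 1=15, Option 2=16.8, Option 3=16, Option 4=13.6, Option 5=15.4, Option 6=17.4
Highest average = 17.4 → Option 6.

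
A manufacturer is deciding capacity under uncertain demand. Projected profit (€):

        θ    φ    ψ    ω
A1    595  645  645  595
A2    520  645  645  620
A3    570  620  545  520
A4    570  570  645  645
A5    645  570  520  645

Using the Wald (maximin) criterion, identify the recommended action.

A1

Row minima: A1=595, A2=520, A3=520, A4=570, A5=520
Best worst-case = 595 → A1.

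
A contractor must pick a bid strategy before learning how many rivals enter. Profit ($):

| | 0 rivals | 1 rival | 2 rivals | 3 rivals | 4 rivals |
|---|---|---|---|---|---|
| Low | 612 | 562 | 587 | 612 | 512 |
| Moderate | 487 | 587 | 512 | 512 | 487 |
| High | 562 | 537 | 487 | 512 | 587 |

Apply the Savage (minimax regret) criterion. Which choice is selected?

Low

Column bests: 0 rivals=612, 1 rival=587, 2 rivals=587, 3 rivals=612, 4 rivals=587.
Low regrets: 0, 25, 0, 0, 75 → max 75
Moderate regrets: 125, 0, 75, 100, 100 → max 125
High regrets: 50, 50, 100, 100, 0 → max 100
Smallest max regret = 75 → Low.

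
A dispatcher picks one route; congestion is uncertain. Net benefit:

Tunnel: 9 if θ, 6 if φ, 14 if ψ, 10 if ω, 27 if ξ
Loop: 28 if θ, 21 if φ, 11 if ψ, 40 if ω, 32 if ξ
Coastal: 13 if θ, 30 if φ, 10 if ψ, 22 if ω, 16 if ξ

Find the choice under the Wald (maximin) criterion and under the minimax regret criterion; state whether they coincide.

maximin → Loop; minimax regret → Loop (agree)

Row minima: Tunnel=6, Loop=11, Coastal=10
Best worst-case = 11 → Loop.
Column bests: θ=28, φ=30, ψ=14, ω=40, ξ=32.
Tunnel regrets: 19, 24, 0, 30, 5 → max 30
Loop regrets: 0, 9, 3, 0, 0 → max 9
Coastal regrets: 15, 0, 4, 18, 16 → max 18
Smallest max regret = 9 → Loop.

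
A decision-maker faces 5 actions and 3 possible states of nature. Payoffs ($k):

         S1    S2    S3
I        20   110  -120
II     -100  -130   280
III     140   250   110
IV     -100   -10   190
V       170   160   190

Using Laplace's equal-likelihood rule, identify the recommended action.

Row averages: I=10/3, II=50/3, III=500/3, IV=80/3, V=520/3
Highest average = 520/3 → V.

V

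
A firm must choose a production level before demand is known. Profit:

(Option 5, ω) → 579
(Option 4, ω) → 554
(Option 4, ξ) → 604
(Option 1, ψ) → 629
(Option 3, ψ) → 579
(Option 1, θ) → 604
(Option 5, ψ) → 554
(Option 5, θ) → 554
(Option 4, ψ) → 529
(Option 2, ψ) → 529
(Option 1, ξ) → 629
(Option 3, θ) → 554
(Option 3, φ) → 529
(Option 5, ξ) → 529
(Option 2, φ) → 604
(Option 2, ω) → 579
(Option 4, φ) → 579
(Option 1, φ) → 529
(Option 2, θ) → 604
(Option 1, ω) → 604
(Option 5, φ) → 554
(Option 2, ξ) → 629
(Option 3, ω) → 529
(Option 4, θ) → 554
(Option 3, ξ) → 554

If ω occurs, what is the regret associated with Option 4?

Best payoff under ω is 604.
Regret = 604 − 554 = 50.

50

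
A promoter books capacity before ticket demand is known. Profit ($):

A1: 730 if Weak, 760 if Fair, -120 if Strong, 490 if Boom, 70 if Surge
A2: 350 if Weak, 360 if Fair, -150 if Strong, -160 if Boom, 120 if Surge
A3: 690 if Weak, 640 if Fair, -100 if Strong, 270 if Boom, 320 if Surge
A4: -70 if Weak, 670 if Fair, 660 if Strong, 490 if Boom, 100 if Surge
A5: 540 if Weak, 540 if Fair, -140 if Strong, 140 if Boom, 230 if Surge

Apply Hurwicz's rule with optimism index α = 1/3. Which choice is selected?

A4

A1: 1/3·760 + 2/3·(-120) = 520/3
A2: 1/3·360 + 2/3·(-160) = 40/3
A3: 1/3·690 + 2/3·(-100) = 490/3
A4: 1/3·670 + 2/3·(-70) = 530/3
A5: 1/3·540 + 2/3·(-140) = 260/3
Highest Hurwicz score = 530/3 → A4.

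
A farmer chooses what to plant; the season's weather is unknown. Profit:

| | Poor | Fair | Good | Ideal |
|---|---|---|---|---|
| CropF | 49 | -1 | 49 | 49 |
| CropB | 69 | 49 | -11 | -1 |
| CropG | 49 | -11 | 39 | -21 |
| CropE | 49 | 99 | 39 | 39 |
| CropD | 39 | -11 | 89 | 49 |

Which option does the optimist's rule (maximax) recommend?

CropE

Row maxima: CropF=49, CropB=69, CropG=49, CropE=99, CropD=89
Best best-case = 99 → CropE.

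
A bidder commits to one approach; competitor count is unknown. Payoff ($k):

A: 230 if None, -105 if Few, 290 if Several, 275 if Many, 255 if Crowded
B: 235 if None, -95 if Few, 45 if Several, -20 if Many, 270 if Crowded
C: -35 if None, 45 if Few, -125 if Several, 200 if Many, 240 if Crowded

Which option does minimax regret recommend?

Column bests: None=235, Few=45, Several=290, Many=275, Crowded=270.
A regrets: 5, 150, 0, 0, 15 → max 150
B regrets: 0, 140, 245, 295, 0 → max 295
C regrets: 270, 0, 415, 75, 30 → max 415
Smallest max regret = 150 → A.

A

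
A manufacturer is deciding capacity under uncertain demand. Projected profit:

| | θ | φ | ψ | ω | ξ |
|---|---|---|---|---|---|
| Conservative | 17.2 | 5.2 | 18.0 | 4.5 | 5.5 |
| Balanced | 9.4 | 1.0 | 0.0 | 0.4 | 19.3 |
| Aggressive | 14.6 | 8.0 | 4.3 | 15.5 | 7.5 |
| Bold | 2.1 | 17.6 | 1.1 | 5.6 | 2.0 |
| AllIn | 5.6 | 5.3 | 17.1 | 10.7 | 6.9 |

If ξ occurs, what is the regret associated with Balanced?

0.0

Best payoff under ξ is 19.3.
Regret = 19.3 − 19.3 = 0.0.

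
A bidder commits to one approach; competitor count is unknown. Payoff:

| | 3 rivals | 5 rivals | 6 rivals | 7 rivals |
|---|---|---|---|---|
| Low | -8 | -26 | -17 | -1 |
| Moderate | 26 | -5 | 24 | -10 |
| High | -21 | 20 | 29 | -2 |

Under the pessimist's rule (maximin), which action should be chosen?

Moderate

Row minima: Low=-26, Moderate=-10, High=-21
Best worst-case = -10 → Moderate.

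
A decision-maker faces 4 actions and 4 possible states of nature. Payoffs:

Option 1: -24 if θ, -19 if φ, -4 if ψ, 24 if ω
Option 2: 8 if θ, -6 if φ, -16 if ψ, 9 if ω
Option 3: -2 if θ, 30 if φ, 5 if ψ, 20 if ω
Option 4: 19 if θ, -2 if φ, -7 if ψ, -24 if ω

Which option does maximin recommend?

Row minima: Option 1=-24, Option 2=-16, Option 3=-2, Option 4=-24
Best worst-case = -2 → Option 3.

Option 3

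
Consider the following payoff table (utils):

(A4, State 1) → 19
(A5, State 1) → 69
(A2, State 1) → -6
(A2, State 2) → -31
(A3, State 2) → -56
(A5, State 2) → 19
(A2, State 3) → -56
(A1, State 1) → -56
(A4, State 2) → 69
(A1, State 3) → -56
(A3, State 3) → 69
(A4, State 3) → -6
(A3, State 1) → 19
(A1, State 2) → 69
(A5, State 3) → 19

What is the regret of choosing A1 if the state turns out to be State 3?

125

Best payoff under State 3 is 69.
Regret = 69 − (-56) = 125.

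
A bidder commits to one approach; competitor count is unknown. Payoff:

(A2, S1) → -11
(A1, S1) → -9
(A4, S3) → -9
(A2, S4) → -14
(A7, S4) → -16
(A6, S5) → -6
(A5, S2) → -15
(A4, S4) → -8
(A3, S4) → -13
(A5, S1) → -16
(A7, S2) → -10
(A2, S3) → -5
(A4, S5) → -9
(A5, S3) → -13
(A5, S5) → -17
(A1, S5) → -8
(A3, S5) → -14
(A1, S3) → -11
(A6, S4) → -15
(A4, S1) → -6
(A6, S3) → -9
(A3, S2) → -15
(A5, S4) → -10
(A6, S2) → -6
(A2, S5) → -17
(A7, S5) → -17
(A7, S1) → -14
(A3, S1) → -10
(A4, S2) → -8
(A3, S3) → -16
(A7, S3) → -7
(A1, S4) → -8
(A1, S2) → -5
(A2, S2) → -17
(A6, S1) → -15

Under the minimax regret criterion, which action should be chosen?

Column bests: S1=-6, S2=-5, S3=-5, S4=-8, S5=-6.
A1 regrets: 3, 0, 6, 0, 2 → max 6
A2 regrets: 5, 12, 0, 6, 11 → max 12
A3 regrets: 4, 10, 11, 5, 8 → max 11
A4 regrets: 0, 3, 4, 0, 3 → max 4
A5 regrets: 10, 10, 8, 2, 11 → max 11
A6 regrets: 9, 1, 4, 7, 0 → max 9
A7 regrets: 8, 5, 2, 8, 11 → max 11
Smallest max regret = 4 → A4.

A4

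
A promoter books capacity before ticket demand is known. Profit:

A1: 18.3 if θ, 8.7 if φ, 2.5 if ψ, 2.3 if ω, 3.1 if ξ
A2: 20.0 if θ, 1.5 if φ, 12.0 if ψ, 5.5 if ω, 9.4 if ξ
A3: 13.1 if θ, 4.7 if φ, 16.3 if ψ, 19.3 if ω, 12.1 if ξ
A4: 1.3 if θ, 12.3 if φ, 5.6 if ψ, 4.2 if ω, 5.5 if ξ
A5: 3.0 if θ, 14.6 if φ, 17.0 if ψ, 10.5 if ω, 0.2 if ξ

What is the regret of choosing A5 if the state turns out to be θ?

17.0

Best payoff under θ is 20.0.
Regret = 20.0 − 3.0 = 17.0.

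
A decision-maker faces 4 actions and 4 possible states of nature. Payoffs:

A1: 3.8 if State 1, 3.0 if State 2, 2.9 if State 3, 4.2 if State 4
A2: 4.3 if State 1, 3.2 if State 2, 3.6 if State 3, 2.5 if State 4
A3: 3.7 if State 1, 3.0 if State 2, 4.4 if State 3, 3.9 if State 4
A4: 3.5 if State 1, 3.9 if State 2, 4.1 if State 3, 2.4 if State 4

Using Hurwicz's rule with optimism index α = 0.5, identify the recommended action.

A3

A1: 0.5·4.2 + 0.5·2.9 = 3.55
A2: 0.5·4.3 + 0.5·2.5 = 3.4
A3: 0.5·4.4 + 0.5·3.0 = 3.7
A4: 0.5·4.1 + 0.5·2.4 = 3.25
Highest Hurwicz score = 3.7 → A3.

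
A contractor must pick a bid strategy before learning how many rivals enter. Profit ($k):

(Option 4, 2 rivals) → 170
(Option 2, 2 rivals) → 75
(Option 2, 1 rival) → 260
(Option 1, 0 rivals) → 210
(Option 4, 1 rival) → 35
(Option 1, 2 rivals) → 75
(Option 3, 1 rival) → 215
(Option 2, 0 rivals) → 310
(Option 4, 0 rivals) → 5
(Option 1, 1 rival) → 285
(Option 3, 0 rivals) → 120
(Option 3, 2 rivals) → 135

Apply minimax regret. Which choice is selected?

Option 2

Column bests: 0 rivals=310, 1 rival=285, 2 rivals=170.
Option 1 regrets: 100, 0, 95 → max 100
Option 2 regrets: 0, 25, 95 → max 95
Option 3 regrets: 190, 70, 35 → max 190
Option 4 regrets: 305, 250, 0 → max 305
Smallest max regret = 95 → Option 2.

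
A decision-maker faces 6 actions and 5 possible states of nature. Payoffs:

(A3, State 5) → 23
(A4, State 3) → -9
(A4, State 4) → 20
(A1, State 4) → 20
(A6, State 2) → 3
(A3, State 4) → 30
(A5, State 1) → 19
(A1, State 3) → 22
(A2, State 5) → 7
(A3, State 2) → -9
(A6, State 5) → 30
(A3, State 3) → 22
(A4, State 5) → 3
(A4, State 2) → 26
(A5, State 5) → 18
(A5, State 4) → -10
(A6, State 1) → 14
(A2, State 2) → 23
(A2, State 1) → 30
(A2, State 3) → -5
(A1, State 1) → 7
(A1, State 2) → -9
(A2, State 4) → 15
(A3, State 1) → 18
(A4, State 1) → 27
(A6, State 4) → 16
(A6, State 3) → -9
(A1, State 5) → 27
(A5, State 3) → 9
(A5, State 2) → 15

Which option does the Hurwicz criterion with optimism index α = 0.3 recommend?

A2

A1: 0.3·27 + 0.7·(-9) = 1.8
A2: 0.3·30 + 0.7·(-5) = 5.5
A3: 0.3·30 + 0.7·(-9) = 2.7
A4: 0.3·27 + 0.7·(-9) = 1.8
A5: 0.3·19 + 0.7·(-10) = -1.3
A6: 0.3·30 + 0.7·(-9) = 2.7
Highest Hurwicz score = 5.5 → A2.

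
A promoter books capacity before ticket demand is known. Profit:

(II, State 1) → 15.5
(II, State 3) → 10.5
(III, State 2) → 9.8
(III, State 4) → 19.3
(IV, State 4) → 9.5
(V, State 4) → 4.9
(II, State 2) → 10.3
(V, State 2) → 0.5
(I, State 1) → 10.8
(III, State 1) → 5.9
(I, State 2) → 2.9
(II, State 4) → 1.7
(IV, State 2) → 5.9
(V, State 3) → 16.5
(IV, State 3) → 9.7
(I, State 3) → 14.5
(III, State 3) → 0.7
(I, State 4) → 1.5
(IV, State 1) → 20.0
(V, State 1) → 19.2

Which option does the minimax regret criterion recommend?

IV

Column bests: State 1=20.0, State 2=10.3, State 3=16.5, State 4=19.3.
I regrets: 9.2, 7.4, 2.0, 17.8 → max 17.8
II regrets: 4.5, 0.0, 6.0, 17.6 → max 17.6
III regrets: 14.1, 0.5, 15.8, 0.0 → max 15.8
IV regrets: 0.0, 4.4, 6.8, 9.8 → max 9.8
V regrets: 0.8, 9.8, 0.0, 14.4 → max 14.4
Smallest max regret = 9.8 → IV.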